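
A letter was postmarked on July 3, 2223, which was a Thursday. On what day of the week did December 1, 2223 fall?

July 2223: 31 − 3 = 28 days remain.
Then August (31), September (30), October (31), November (30): 31 + 30 + 31 + 30 = 122 days.
December 1, 2223: 1 day.
Total: 28 + 122 + 1 = 151 days.
151 mod 7 = 4, so 4 days after Thursday is Monday.

Monday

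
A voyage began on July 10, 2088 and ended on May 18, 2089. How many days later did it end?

Day-of-year of July 10, 2088: 192.
Day-of-year of May 18, 2089: 138.
2088 has 366 days, so 366 − 192 = 174 days remain in 2088.
Total: 174 + 138 = 312 days.

312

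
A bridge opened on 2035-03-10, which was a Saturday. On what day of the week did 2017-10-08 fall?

Count forward from the earlier date (October 8, 2017) to the later (March 10, 2035):
From October 8, 2017 to October 8, 2034: 17 years, of which 4 contain a Feb 29 — 13×365 + 4×366 = 6209 days.
October 2034: 31 − 8 = 23 days remain.
Then November (30), December (31), January (31), February 2035 (28): 30 + 31 + 31 + 28 = 120 days.
March 1–10, 2035: 10 days.
Residual: 153 days.
Total: 6362 days.
6362 mod 7 = 6, so 6 days before Saturday is Sunday.

Sunday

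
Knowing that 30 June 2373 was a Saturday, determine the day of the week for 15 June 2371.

Tuesday

Count forward from the earlier date (June 15, 2371) to the later (June 30, 2373):
Day-of-year of June 15, 2371: 166.
Day-of-year of June 30, 2373: 181.
2371 has 365 days, so 365 − 166 = 199 days remain in 2371.
Full years: 2372: 366. Sum = 366.
Total: 199 + 366 + 181 = 746 days.
746 mod 7 = 4, so 4 days before Saturday is Tuesday.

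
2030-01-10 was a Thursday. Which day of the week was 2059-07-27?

Sunday

Day-of-year of January 10, 2030: 10.
Day-of-year of July 27, 2059: 208.
2030 has 365 days, so 365 − 10 = 355 days remain in 2030.
Full years 2031–2058: 21 common + 7 leap = 21×365 + 7×366 = 10227 days.
Total: 355 + 10227 + 208 = 10790 days.
10790 mod 7 = 3, so 3 days after Thursday is Sunday.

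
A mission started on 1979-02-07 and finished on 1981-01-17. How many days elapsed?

February 1979: 28 − 7 = 21 days remain (1979 is not a leap year, so February has 28 days).
Then 22 full months totalling 672 days.
January 1–17, 1981: 17 days.
Total: 21 + 672 + 17 = 710 days.

710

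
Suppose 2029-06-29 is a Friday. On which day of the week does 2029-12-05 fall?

Wednesday

June 2029: 30 − 29 = 1 day remains.
Then July (31), August (31), September (30), October (31), November (30): 31 + 31 + 30 + 31 + 30 = 153 days.
December 1–5, 2029: 5 days.
Total: 1 + 153 + 5 = 159 days.
159 mod 7 = 5, so 5 days after Friday is Wednesday.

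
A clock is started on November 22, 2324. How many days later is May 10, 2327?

Day-of-year of November 22, 2324: 327.
Day-of-year of May 10, 2327: 130.
2324 has 366 days, so 366 − 327 = 39 days remain in 2324.
Full years: 2325: 365; 2326: 365. Sum = 730.
Total: 39 + 730 + 130 = 899 days.

899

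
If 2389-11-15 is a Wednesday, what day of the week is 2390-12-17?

Monday

Day-of-year of November 15, 2389: 319.
Day-of-year of December 17, 2390: 351.
2389 has 365 days, so 365 − 319 = 46 days remain in 2389.
Total: 46 + 351 = 397 days.
397 mod 7 = 5, so 5 days after Wednesday is Monday.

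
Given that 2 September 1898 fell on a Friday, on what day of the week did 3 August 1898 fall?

Wednesday

Count forward from the earlier date (August 3, 1898) to the later (September 2, 1898):
August 1898: 31 − 3 = 28 days remain.
September 1–2, 1898: 2 days.
Total: 28 + 2 = 30 days.
30 mod 7 = 2, so 2 days before Friday is Wednesday.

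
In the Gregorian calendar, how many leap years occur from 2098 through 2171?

Years divisible by 4: 2100, 2104, …, 2168 — 18 in all.
Of these, 2100 is divisible by 100 but not 400, so not leap.
Leap years: 18 − 1 = 17.

17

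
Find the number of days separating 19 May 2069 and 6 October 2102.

12192

Day-of-year of May 19, 2069: 139.
Day-of-year of October 6, 2102: 279.
2069 has 365 days, so 365 − 139 = 226 days remain in 2069.
Full years 2070–2101: 25 common + 7 leap = 25×365 + 7×366 = 11687 days.
Total: 226 + 11687 + 279 = 12192 days.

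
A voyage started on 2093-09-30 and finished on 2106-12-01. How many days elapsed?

4809

From September 30, 2093 to September 30, 2106: 13 years, of which 2 contain a Feb 29 — 11×365 + 2×366 = 4747 days.
(2100 is not a leap year (divisible by 100 but not 400).)
September 2106: 30 − 30 = 0 days remain.
Then October (31), November (30): 31 + 30 = 61 days.
December 1, 2106: 1 day.
Residual: 62 days.
Total: 4809 days.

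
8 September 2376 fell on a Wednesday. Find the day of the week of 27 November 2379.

Tuesday

Day-of-year of September 8, 2376: 252.
Day-of-year of November 27, 2379: 331.
2376 has 366 days, so 366 − 252 = 114 days remain in 2376.
Full years: 2377: 365; 2378: 365. Sum = 730.
Total: 114 + 730 + 331 = 1175 days.
1175 mod 7 = 6, so 6 days after Wednesday is Tuesday.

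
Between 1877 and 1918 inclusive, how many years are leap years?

9

Years divisible by 4 in [1877, 1918]: 1880, 1884, 1888, 1892, 1896, 1900, 1904, 1908, 1912, 1916.
Of these, 1900 is divisible by 100 but not 400, so not leap.
Leap years: 10 − 1 = 9.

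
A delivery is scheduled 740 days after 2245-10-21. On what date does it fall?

2247-10-31

Count 740 days after October 21, 2245:
October 21, 2245 → October 21, 2246: 365 days.
October 21, 2246 → October 21, 2247: 365 days.
Within October 2247: 31 − 21 = 10 days.
Total: 740 days.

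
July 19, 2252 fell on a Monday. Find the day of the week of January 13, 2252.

Count forward from the earlier date (January 13, 2252) to the later (July 19, 2252):
January 2252: 31 − 13 = 18 days remain.
Then February 2252 (29), March (31), April (30), May (31), June (30): 29 + 31 + 30 + 31 + 30 = 151 days.
July 1–19, 2252: 19 days.
Total: 18 + 151 + 19 = 188 days.
188 mod 7 = 6, so 6 days before Monday is Tuesday.

Tuesday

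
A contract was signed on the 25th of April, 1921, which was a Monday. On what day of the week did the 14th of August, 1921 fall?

April 1921: 30 − 25 = 5 days remain.
Then May (31), June (30), July (31): 31 + 30 + 31 = 92 days.
August 1–14, 1921: 14 days.
Total: 5 + 92 + 14 = 111 days.
111 mod 7 = 6, so 6 days after Monday is Sunday.

Sunday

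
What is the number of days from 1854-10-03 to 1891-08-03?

13453

Day-of-year of October 3, 1854: 276.
Day-of-year of August 3, 1891: 215.
1854 has 365 days, so 365 − 276 = 89 days remain in 1854.
Full years 1855–1890: 27 common + 9 leap = 27×365 + 9×366 = 13149 days.
Total: 89 + 13149 + 215 = 13453 days.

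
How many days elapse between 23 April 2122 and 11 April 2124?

719

April 2122: 30 − 23 = 7 days remain.
Then 23 full months totalling 701 days.
April 1–11, 2124: 11 days.
Total: 7 + 701 + 11 = 719 days.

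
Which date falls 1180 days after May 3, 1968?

July 27, 1971

Count 1180 days after May 3, 1968:
May 3, 1968 → May 3, 1969: 365 days.
May 3, 1969 → May 3, 1970: 365 days.
May 3, 1970 → May 3, 1971: 365 days.
May 1971: 31 − 3 = 28 days remain.
Then June (30): 30 days.
July 1–27, 1971: 27 days.
Residual: 85 days.
Total: 1180 days.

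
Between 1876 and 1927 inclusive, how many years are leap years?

12

Years divisible by 4: 1876, 1880, …, 1924 — 13 in all.
Of these, 1900 is divisible by 100 but not 400, so not leap.
Leap years: 13 − 1 = 12.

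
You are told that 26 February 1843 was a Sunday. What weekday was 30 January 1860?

Monday

From February 26, 1843 to February 26, 1859: 16 years, of which 4 contain a Feb 29 — 12×365 + 4×366 = 5844 days.
February 1859: 28 − 26 = 2 days remain (1859 is not a leap year, so February has 28 days).
Then 10 full months totalling 306 days.
January 1–30, 1860: 30 days.
Residual: 338 days.
Total: 6182 days.
6182 mod 7 = 1, so 1 day after Sunday is Monday.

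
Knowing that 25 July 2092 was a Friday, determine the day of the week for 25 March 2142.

From July 25, 2092 to July 25, 2141: 49 years, of which 11 contain a Feb 29 — 38×365 + 11×366 = 17896 days.
(2100 is not a leap year (divisible by 100 but not 400).)
July 2141: 31 − 25 = 6 days remain.
Then August (31), September (30), October (31), November (30), December (31), January (31), February 2142 (28): 31 + 30 + 31 + 30 + 31 + 31 + 28 = 212 days.
March 1–25, 2142: 25 days.
Residual: 243 days.
Total: 18139 days.
18139 mod 7 = 2, so 2 days after Friday is Sunday.

Sunday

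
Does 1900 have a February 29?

No

1900 is not a leap year (divisible by 100 but not 400).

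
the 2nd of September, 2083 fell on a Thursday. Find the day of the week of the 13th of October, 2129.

Day-of-year of September 2, 2083: 245.
Day-of-year of October 13, 2129: 286.
2083 has 365 days, so 365 − 245 = 120 days remain in 2083.
Full years 2084–2128: 34 common + 11 leap = 34×365 + 11×366 = 16436 days.
Total: 120 + 16436 + 286 = 16842 days.
16842 is a multiple of 7, so the 13th of October, 2129 falls on the same weekday: Thursday.

Thursday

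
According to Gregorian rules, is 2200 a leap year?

2200 is not a leap year (divisible by 100 but not 400).

No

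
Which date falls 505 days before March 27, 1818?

November 7, 1816

Count 505 days before March 27, 1818:
November 7, 1816 → November 7, 1817: 365 days.
November 1817: 30 − 7 = 23 days remain.
Then December (31), January (31), February 1818 (28): 31 + 31 + 28 = 90 days.
March 1–27, 1818: 27 days.
Residual: 140 days.
Total: 505 days.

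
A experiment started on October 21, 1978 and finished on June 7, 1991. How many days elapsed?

Day-of-year of October 21, 1978: 294.
Day-of-year of June 7, 1991: 158.
1978 has 365 days, so 365 − 294 = 71 days remain in 1978.
Full years 1979–1990: 9 common + 3 leap = 9×365 + 3×366 = 4383 days.
Total: 71 + 4383 + 158 = 4612 days.

4612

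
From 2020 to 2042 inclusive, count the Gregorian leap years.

Years divisible by 4 in [2020, 2042]: 2020, 2024, 2028, 2032, 2036, 2040.
No century exceptions apply. Count: 6.

6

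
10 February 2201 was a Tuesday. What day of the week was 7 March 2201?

February 2201: 28 − 10 = 18 days remain (2201 is not a leap year, so February has 28 days).
March 1–7, 2201: 7 days.
Total: 18 + 7 = 25 days.
25 mod 7 = 4, so 4 days after Tuesday is Saturday.

Saturday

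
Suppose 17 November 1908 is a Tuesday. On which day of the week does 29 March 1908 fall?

Count forward from the earlier date (March 29, 1908) to the later (November 17, 1908):
March 1908: 31 − 29 = 2 days remain.
Then April (30), May (31), June (30), July (31), August (31), September (30), October (31): 30 + 31 + 30 + 31 + 31 + 30 + 31 = 214 days.
November 1–17, 1908: 17 days.
Total: 2 + 214 + 17 = 233 days.
233 mod 7 = 2, so 2 days before Tuesday is Sunday.

Sunday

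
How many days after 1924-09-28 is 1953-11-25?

10650

From September 28, 1924 to September 28, 1953: 29 years, of which 7 contain a Feb 29 — 22×365 + 7×366 = 10592 days.
September 1953: 30 − 28 = 2 days remain.
Then October (31): 31 days.
November 1–25, 1953: 25 days.
Residual: 58 days.
Total: 10650 days.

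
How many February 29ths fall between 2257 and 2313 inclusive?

Years divisible by 4: 2260, 2264, …, 2312 — 14 in all.
Of these, 2300 is divisible by 100 but not 400, so not leap.
Leap years: 14 − 1 = 13.

13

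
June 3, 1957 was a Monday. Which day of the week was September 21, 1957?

June 1957: 30 − 3 = 27 days remain.
Then July (31), August (31): 31 + 31 = 62 days.
September 1–21, 1957: 21 days.
Total: 27 + 62 + 21 = 110 days.
110 mod 7 = 5, so 5 days after Monday is Saturday.

Saturday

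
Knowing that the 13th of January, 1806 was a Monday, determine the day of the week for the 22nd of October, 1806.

January 1806: 31 − 13 = 18 days remain.
Then February 1806 (28), March (31), April (30), May (31), June (30), July (31), August (31), September (30): 28 + 31 + 30 + 31 + 30 + 31 + 31 + 30 = 242 days.
October 1–22, 1806: 22 days.
Total: 18 + 242 + 22 = 282 days.
282 mod 7 = 2, so 2 days after Monday is Wednesday.

Wednesday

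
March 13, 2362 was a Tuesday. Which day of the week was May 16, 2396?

Day-of-year of March 13, 2362: 72.
Day-of-year of May 16, 2396: 137.
2362 has 365 days, so 365 − 72 = 293 days remain in 2362.
Full years 2363–2395: 25 common + 8 leap = 25×365 + 8×366 = 12053 days.
Total: 293 + 12053 + 137 = 12483 days.
12483 mod 7 = 2, so 2 days after Tuesday is Thursday.

Thursday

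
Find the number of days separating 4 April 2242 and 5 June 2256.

Day-of-year of April 4, 2242: 94.
Day-of-year of June 5, 2256: 157.
2242 has 365 days, so 365 − 94 = 271 days remain in 2242.
Full years 2243–2255: 10 common + 3 leap = 10×365 + 3×366 = 4748 days.
Total: 271 + 4748 + 157 = 5176 days.

5176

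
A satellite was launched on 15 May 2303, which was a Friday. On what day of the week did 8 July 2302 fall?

Count forward from the earlier date (July 8, 2302) to the later (May 15, 2303):
Day-of-year of July 8, 2302: 189.
Day-of-year of May 15, 2303: 135.
2302 has 365 days, so 365 − 189 = 176 days remain in 2302.
Total: 176 + 135 = 311 days.
311 mod 7 = 3, so 3 days before Friday is Tuesday.

Tuesday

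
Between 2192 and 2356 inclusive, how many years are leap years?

Years divisible by 4: 2192, 2196, …, 2356 — 42 in all.
Of these, 2200, 2300 are divisible by 100 but not 400, so not leap.
Leap years: 42 − 2 = 40.

40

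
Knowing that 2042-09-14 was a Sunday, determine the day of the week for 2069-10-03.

Thursday

From September 14, 2042 to September 14, 2069: 27 years, of which 7 contain a Feb 29 — 20×365 + 7×366 = 9862 days.
September 2069: 30 − 14 = 16 days remain.
October 1–3, 2069: 3 days.
Residual: 19 days.
Total: 9881 days.
9881 mod 7 = 4, so 4 days after Sunday is Thursday.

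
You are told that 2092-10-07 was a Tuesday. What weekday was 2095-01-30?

Sunday

October 7, 2092 → October 7, 2093: 365 days.
October 7, 2093 → October 7, 2094: 365 days.
October 2094: 31 − 7 = 24 days remain.
Then November (30), December (31): 30 + 31 = 61 days.
January 1–30, 2095: 30 days.
Residual: 115 days.
Total: 845 days.
845 mod 7 = 5, so 5 days after Tuesday is Sunday.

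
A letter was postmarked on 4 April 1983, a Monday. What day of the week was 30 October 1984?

Tuesday

April 1983: 30 − 4 = 26 days remain.
Then 17 full months totalling 519 days.
October 1–30, 1984: 30 days.
Total: 26 + 519 + 30 = 575 days.
575 mod 7 = 1, so 1 day after Monday is Tuesday.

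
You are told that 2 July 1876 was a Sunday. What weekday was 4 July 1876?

Within July 1876: 4 − 2 = 2 days.
2 mod 7 = 2, so 2 days after Sunday is Tuesday.

Tuesday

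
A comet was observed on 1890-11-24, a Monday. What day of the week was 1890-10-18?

Count forward from the earlier date (October 18, 1890) to the later (November 24, 1890):
October 1890: 31 − 18 = 13 days remain.
November 1–24, 1890: 24 days.
Total: 13 + 24 = 37 days.
37 mod 7 = 2, so 2 days before Monday is Saturday.

Saturday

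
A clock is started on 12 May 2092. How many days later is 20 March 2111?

6885

Day-of-year of May 12, 2092: 133.
Day-of-year of March 20, 2111: 79.
2092 has 366 days, so 366 − 133 = 233 days remain in 2092.
Full years 2093–2110: 15 common + 3 leap = 15×365 + 3×366 = 6573 days.
Total: 233 + 6573 + 79 = 6885 days.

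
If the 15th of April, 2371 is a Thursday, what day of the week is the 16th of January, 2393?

From April 15, 2371 to April 15, 2392: 21 years, of which 6 contain a Feb 29 — 15×365 + 6×366 = 7671 days.
April 2392: 30 − 15 = 15 days remain.
Then May (31), June (30), July (31), August (31), September (30), October (31), November (30), December (31): 31 + 30 + 31 + 31 + 30 + 31 + 30 + 31 = 245 days.
January 1–16, 2393: 16 days.
Residual: 276 days.
Total: 7947 days.
7947 mod 7 = 2, so 2 days after Thursday is Saturday.

Saturday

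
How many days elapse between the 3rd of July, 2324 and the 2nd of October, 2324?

91

July 2324: 31 − 3 = 28 days remain.
Then August (31), September (30): 31 + 30 = 61 days.
October 1–2, 2324: 2 days.
Total: 28 + 61 + 2 = 91 days.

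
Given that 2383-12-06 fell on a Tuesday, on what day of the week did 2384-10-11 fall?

Thursday

December 2383: 31 − 6 = 25 days remain.
Then 9 full months totalling 274 days.
October 1–11, 2384: 11 days.
Residual: 310 days.
Total: 310 days.
310 mod 7 = 2, so 2 days after Tuesday is Thursday.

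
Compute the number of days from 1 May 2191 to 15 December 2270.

29082

Day-of-year of May 1, 2191: 121.
Day-of-year of December 15, 2270: 349.
2191 has 365 days, so 365 − 121 = 244 days remain in 2191.
Full years 2192–2269: 59 common + 19 leap = 59×365 + 19×366 = 28489 days.
Total: 244 + 28489 + 349 = 29082 days.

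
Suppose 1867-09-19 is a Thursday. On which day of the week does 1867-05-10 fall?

Count forward from the earlier date (May 10, 1867) to the later (September 19, 1867):
May 1867: 31 − 10 = 21 days remain.
Then June (30), July (31), August (31): 30 + 31 + 31 = 92 days.
September 1–19, 1867: 19 days.
Total: 21 + 92 + 19 = 132 days.
132 mod 7 = 6, so 6 days before Thursday is Friday.

Friday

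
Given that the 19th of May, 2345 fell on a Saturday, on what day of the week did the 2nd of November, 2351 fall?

May 19, 2345 → May 19, 2346: 365 days.
May 19, 2346 → May 19, 2347: 365 days.
May 19, 2347 → May 19, 2348: 366 days (2348 is a leap year).
May 19, 2348 → May 19, 2349: 365 days.
May 19, 2349 → May 19, 2350: 365 days.
May 19, 2350 → May 19, 2351: 365 days.
May 2351: 31 − 19 = 12 days remain.
Then June (30), July (31), August (31), September (30), October (31): 30 + 31 + 31 + 30 + 31 = 153 days.
November 1–2, 2351: 2 days.
Residual: 167 days.
Total: 2358 days.
2358 mod 7 = 6, so 6 days after Saturday is Friday.

Friday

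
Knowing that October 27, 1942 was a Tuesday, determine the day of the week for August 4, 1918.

Count forward from the earlier date (August 4, 1918) to the later (October 27, 1942):
Day-of-year of August 4, 1918: 216.
Day-of-year of October 27, 1942: 300.
1918 has 365 days, so 365 − 216 = 149 days remain in 1918.
Full years 1919–1941: 17 common + 6 leap = 17×365 + 6×366 = 8401 days.
Total: 149 + 8401 + 300 = 8850 days.
8850 mod 7 = 2, so 2 days before Tuesday is Sunday.

Sunday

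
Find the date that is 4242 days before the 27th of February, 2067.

the 18th of July, 2055

Count 4242 days before February 27, 2067:
From July 18, 2055 to July 18, 2066: 11 years, of which 3 contain a Feb 29 — 8×365 + 3×366 = 4018 days.
July 2066: 31 − 18 = 13 days remain.
Then August (31), September (30), October (31), November (30), December (31), January (31): 31 + 30 + 31 + 30 + 31 + 31 = 184 days.
February 1–27, 2067: 27 days (2067 is not a leap year).
Residual: 224 days.
Total: 4242 days.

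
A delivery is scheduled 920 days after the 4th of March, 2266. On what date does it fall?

the 9th of September, 2268

Count 920 days after March 4, 2266:
Day-of-year of March 4, 2266: 63.
Day-of-year of September 9, 2268: 253.
2266 has 365 days, so 365 − 63 = 302 days remain in 2266.
Full years: 2267: 365. Sum = 365.
Total: 302 + 365 + 253 = 920 days.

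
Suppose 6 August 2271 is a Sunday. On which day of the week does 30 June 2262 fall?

Monday

Count forward from the earlier date (June 30, 2262) to the later (August 6, 2271):
From June 30, 2262 to June 30, 2271: 9 years, of which 2 contain a Feb 29 — 7×365 + 2×366 = 3287 days.
June 2271: 30 − 30 = 0 days remain.
Then July (31): 31 days.
August 1–6, 2271: 6 days.
Residual: 37 days.
Total: 3324 days.
3324 mod 7 = 6, so 6 days before Sunday is Monday.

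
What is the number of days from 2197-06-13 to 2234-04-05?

From June 13, 2197 to June 13, 2233: 36 years, of which 8 contain a Feb 29 — 28×365 + 8×366 = 13148 days.
(2200 is not a leap year (divisible by 100 but not 400).)
June 2233: 30 − 13 = 17 days remain.
Then 9 full months totalling 274 days.
April 1–5, 2234: 5 days.
Residual: 296 days.
Total: 13444 days.

13444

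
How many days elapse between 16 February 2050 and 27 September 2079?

From February 16, 2050 to February 16, 2079: 29 years, of which 7 contain a Feb 29 — 22×365 + 7×366 = 10592 days.
February 2079: 28 − 16 = 12 days remain (2079 is not a leap year, so February has 28 days).
Then March (31), April (30), May (31), June (30), July (31), August (31): 31 + 30 + 31 + 30 + 31 + 31 = 184 days.
September 1–27, 2079: 27 days.
Residual: 223 days.
Total: 10815 days.

10815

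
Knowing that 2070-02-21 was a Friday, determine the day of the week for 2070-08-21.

February 2070: 28 − 21 = 7 days remain (2070 is not a leap year, so February has 28 days).
Then March (31), April (30), May (31), June (30), July (31): 31 + 30 + 31 + 30 + 31 = 153 days.
August 1–21, 2070: 21 days.
Total: 7 + 153 + 21 = 181 days.
181 mod 7 = 6, so 6 days after Friday is Thursday.

Thursday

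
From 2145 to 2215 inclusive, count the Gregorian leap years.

Years divisible by 4: 2148, 2152, …, 2212 — 17 in all.
Of these, 2200 is divisible by 100 but not 400, so not leap.
Leap years: 17 − 1 = 16.

16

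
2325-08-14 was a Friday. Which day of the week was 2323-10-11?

Count forward from the earlier date (October 11, 2323) to the later (August 14, 2325):
October 2323: 31 − 11 = 20 days remain.
Then 21 full months totalling 639 days.
August 1–14, 2325: 14 days.
Total: 20 + 639 + 14 = 673 days.
673 mod 7 = 1, so 1 day before Friday is Thursday.

Thursday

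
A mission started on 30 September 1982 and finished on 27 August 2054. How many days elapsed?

26264

From September 30, 1982 to September 30, 2053: 71 years, of which 18 contain a Feb 29 — 53×365 + 18×366 = 25933 days.
(2000 is a leap year (divisible by 400).)
September 2053: 30 − 30 = 0 days remain.
Then 10 full months totalling 304 days.
August 1–27, 2054: 27 days.
Residual: 331 days.
Total: 26264 days.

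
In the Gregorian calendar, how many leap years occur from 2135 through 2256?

Years divisible by 4: 2136, 2140, …, 2256 — 31 in all.
Of these, 2200 is divisible by 100 but not 400, so not leap.
Leap years: 31 − 1 = 30.

30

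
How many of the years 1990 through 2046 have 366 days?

14

Years divisible by 4: 1992, 1996, …, 2044 — 14 in all.
2000 is divisible by 400, so still leap.
No century exceptions apply. Count: 14.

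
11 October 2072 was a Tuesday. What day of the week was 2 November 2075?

Saturday

October 11, 2072 → October 11, 2073: 365 days.
October 11, 2073 → October 11, 2074: 365 days.
October 11, 2074 → October 11, 2075: 365 days.
October 2075: 31 − 11 = 20 days remain.
November 1–2, 2075: 2 days.
Residual: 22 days.
Total: 1117 days.
1117 mod 7 = 4, so 4 days after Tuesday is Saturday.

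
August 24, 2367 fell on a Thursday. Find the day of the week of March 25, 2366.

Friday

Count forward from the earlier date (March 25, 2366) to the later (August 24, 2367):
Day-of-year of March 25, 2366: 84.
Day-of-year of August 24, 2367: 236.
2366 has 365 days, so 365 − 84 = 281 days remain in 2366.
Total: 281 + 236 = 517 days.
517 mod 7 = 6, so 6 days before Thursday is Friday.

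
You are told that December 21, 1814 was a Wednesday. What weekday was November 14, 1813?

Sunday

Count forward from the earlier date (November 14, 1813) to the later (December 21, 1814):
Day-of-year of November 14, 1813: 318.
Day-of-year of December 21, 1814: 355.
1813 has 365 days, so 365 − 318 = 47 days remain in 1813.
Total: 47 + 355 = 402 days.
402 mod 7 = 3, so 3 days before Wednesday is Sunday.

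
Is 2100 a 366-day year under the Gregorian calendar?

2100 is not a leap year (divisible by 100 but not 400).

No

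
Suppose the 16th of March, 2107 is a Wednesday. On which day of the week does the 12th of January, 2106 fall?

Tuesday

Count forward from the earlier date (January 12, 2106) to the later (March 16, 2107):
Day-of-year of January 12, 2106: 12.
Day-of-year of March 16, 2107: 75.
2106 has 365 days, so 365 − 12 = 353 days remain in 2106.
Total: 353 + 75 = 428 days.
428 mod 7 = 1, so 1 day before Wednesday is Tuesday.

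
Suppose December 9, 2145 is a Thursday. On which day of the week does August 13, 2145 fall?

Count forward from the earlier date (August 13, 2145) to the later (December 9, 2145):
August 2145: 31 − 13 = 18 days remain.
Then September (30), October (31), November (30): 30 + 31 + 30 = 91 days.
December 1–9, 2145: 9 days.
Total: 18 + 91 + 9 = 118 days.
118 mod 7 = 6, so 6 days before Thursday is Friday.

Friday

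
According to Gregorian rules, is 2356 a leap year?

2356 is a leap year.

Yes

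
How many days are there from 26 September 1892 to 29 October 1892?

September 1892: 30 − 26 = 4 days remain.
October 1–29, 1892: 29 days.
Total: 4 + 29 = 33 days.

33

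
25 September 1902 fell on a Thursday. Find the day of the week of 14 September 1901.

Saturday

Count forward from the earlier date (September 14, 1901) to the later (September 25, 1902):
Day-of-year of September 14, 1901: 257.
Day-of-year of September 25, 1902: 268.
1901 has 365 days, so 365 − 257 = 108 days remain in 1901.
Total: 108 + 268 = 376 days.
376 mod 7 = 5, so 5 days before Thursday is Saturday.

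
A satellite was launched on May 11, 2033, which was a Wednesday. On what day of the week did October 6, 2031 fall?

Count forward from the earlier date (October 6, 2031) to the later (May 11, 2033):
Day-of-year of October 6, 2031: 279.
Day-of-year of May 11, 2033: 131.
2031 has 365 days, so 365 − 279 = 86 days remain in 2031.
Full years: 2032: 366. Sum = 366.
Total: 86 + 366 + 131 = 583 days.
583 mod 7 = 2, so 2 days before Wednesday is Monday.

Monday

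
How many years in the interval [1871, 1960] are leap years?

Years divisible by 4: 1872, 1876, …, 1960 — 23 in all.
Of these, 1900 is divisible by 100 but not 400, so not leap.
Leap years: 23 − 1 = 22.

22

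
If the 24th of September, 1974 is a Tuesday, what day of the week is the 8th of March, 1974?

Friday

Count forward from the earlier date (March 8, 1974) to the later (September 24, 1974):
March 1974: 31 − 8 = 23 days remain.
Then April (30), May (31), June (30), July (31), August (31): 30 + 31 + 30 + 31 + 31 = 153 days.
September 1–24, 1974: 24 days.
Total: 23 + 153 + 24 = 200 days.
200 mod 7 = 4, so 4 days before Tuesday is Friday.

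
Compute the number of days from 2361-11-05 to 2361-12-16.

November 2361: 30 − 5 = 25 days remain.
December 1–16, 2361: 16 days.
Total: 25 + 16 = 41 days.

41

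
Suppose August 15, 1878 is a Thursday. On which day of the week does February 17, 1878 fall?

Count forward from the earlier date (February 17, 1878) to the later (August 15, 1878):
February 1878: 28 − 17 = 11 days remain (1878 is not a leap year, so February has 28 days).
Then March (31), April (30), May (31), June (30), July (31): 31 + 30 + 31 + 30 + 31 = 153 days.
August 1–15, 1878: 15 days.
Total: 11 + 153 + 15 = 179 days.
179 mod 7 = 4, so 4 days before Thursday is Sunday.

Sunday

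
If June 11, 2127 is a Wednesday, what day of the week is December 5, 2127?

Friday

June 2127: 30 − 11 = 19 days remain.
Then July (31), August (31), September (30), October (31), November (30): 31 + 31 + 30 + 31 + 30 = 153 days.
December 1–5, 2127: 5 days.
Total: 19 + 153 + 5 = 177 days.
177 mod 7 = 2, so 2 days after Wednesday is Friday.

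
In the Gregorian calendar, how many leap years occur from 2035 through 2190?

38

Years divisible by 4: 2036, 2040, …, 2188 — 39 in all.
Of these, 2100 is divisible by 100 but not 400, so not leap.
Leap years: 39 − 1 = 38.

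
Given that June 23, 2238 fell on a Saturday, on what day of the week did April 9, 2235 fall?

Thursday

Count forward from the earlier date (April 9, 2235) to the later (June 23, 2238):
Day-of-year of April 9, 2235: 99.
Day-of-year of June 23, 2238: 174.
2235 has 365 days, so 365 − 99 = 266 days remain in 2235.
Full years: 2236: 366; 2237: 365. Sum = 731.
Total: 266 + 731 + 174 = 1171 days.
1171 mod 7 = 2, so 2 days before Saturday is Thursday.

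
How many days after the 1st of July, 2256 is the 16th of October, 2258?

July 1, 2256 → July 1, 2257: 365 days.
July 1, 2257 → July 1, 2258: 365 days.
July 2258: 31 − 1 = 30 days remain.
Then August (31), September (30): 31 + 30 = 61 days.
October 1–16, 2258: 16 days.
Residual: 107 days.
Total: 837 days.

837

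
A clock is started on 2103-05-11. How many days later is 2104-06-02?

May 11, 2103 → May 11, 2104: 366 days (2104 is a leap year).
May 2104: 31 − 11 = 20 days remain.
June 1–2, 2104: 2 days.
Residual: 22 days.
Total: 388 days.

388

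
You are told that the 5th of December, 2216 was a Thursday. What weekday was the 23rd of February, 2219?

Tuesday

Day-of-year of December 5, 2216: 340.
Day-of-year of February 23, 2219: 54.
2216 has 366 days, so 366 − 340 = 26 days remain in 2216.
Full years: 2217: 365; 2218: 365. Sum = 730.
Total: 26 + 730 + 54 = 810 days.
810 mod 7 = 5, so 5 days after Thursday is Tuesday.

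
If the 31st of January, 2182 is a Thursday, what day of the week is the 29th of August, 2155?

Count forward from the earlier date (August 29, 2155) to the later (January 31, 2182):
From August 29, 2155 to August 29, 2181: 26 years, of which 7 contain a Feb 29 — 19×365 + 7×366 = 9497 days.
August 2181: 31 − 29 = 2 days remain.
Then September (30), October (31), November (30), December (31): 30 + 31 + 30 + 31 = 122 days.
January 1–31, 2182: 31 days.
Residual: 155 days.
Total: 9652 days.
9652 mod 7 = 6, so 6 days before Thursday is Friday.

Friday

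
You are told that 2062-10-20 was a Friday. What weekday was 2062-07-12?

Count forward from the earlier date (July 12, 2062) to the later (October 20, 2062):
July 2062: 31 − 12 = 19 days remain.
Then August (31), September (30): 31 + 30 = 61 days.
October 1–20, 2062: 20 days.
Total: 19 + 61 + 20 = 100 days.
100 mod 7 = 2, so 2 days before Friday is Wednesday.

Wednesday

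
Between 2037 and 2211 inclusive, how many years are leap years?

Years divisible by 4: 2040, 2044, …, 2208 — 43 in all.
Of these, 2100, 2200 are divisible by 100 but not 400, so not leap.
Leap years: 43 − 2 = 41.

41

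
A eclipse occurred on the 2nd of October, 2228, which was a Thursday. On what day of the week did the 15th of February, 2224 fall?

Count forward from the earlier date (February 15, 2224) to the later (October 2, 2228):
Day-of-year of February 15, 2224: 46.
Day-of-year of October 2, 2228: 276.
2224 has 366 days, so 366 − 46 = 320 days remain in 2224.
Full years: 2225: 365; 2226: 365; 2227: 365. Sum = 1095.
Total: 320 + 1095 + 276 = 1691 days.
1691 mod 7 = 4, so 4 days before Thursday is Sunday.

Sunday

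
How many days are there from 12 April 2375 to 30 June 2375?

79

April 2375: 30 − 12 = 18 days remain.
Then May (31): 31 days.
June 1–30, 2375: 30 days.
Total: 18 + 31 + 30 = 79 days.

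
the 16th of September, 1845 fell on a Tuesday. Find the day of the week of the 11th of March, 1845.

Count forward from the earlier date (March 11, 1845) to the later (September 16, 1845):
March 1845: 31 − 11 = 20 days remain.
Then April (30), May (31), June (30), July (31), August (31): 30 + 31 + 30 + 31 + 31 = 153 days.
September 1–16, 1845: 16 days.
Total: 20 + 153 + 16 = 189 days.
189 is a multiple of 7, so the 11th of March, 1845 falls on the same weekday: Tuesday.

Tuesday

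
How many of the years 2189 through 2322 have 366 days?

Years divisible by 4: 2192, 2196, …, 2320 — 33 in all.
Of these, 2200, 2300 are divisible by 100 but not 400, so not leap.
Leap years: 33 − 2 = 31.

31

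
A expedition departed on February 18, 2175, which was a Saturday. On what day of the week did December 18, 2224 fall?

Day-of-year of February 18, 2175: 49.
Day-of-year of December 18, 2224: 353.
2175 has 365 days, so 365 − 49 = 316 days remain in 2175.
Full years 2176–2223: 37 common + 11 leap = 37×365 + 11×366 = 17531 days.
Total: 316 + 17531 + 353 = 18200 days.
18200 is a multiple of 7, so December 18, 2224 falls on the same weekday: Saturday.

Saturday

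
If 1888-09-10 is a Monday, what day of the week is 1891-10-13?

Tuesday

September 10, 1888 → September 10, 1889: 365 days.
September 10, 1889 → September 10, 1890: 365 days.
September 10, 1890 → September 10, 1891: 365 days.
September 1891: 30 − 10 = 20 days remain.
October 1–13, 1891: 13 days.
Residual: 33 days.
Total: 1128 days.
1128 mod 7 = 1, so 1 day after Monday is Tuesday.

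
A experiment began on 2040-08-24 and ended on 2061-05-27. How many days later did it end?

7581

Day-of-year of August 24, 2040: 237.
Day-of-year of May 27, 2061: 147.
2040 has 366 days, so 366 − 237 = 129 days remain in 2040.
Full years 2041–2060: 15 common + 5 leap = 15×365 + 5×366 = 7305 days.
Total: 129 + 7305 + 147 = 7581 days.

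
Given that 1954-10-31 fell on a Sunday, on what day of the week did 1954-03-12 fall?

Count forward from the earlier date (March 12, 1954) to the later (October 31, 1954):
March 1954: 31 − 12 = 19 days remain.
Then April (30), May (31), June (30), July (31), August (31), September (30): 30 + 31 + 30 + 31 + 31 + 30 = 183 days.
October 1–31, 1954: 31 days.
Total: 19 + 183 + 31 = 233 days.
233 mod 7 = 2, so 2 days before Sunday is Friday.

Friday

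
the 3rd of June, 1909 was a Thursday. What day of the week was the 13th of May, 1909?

Count forward from the earlier date (May 13, 1909) to the later (June 3, 1909):
May 1909: 31 − 13 = 18 days remain.
June 1–3, 1909: 3 days.
Total: 18 + 3 = 21 days.
21 is a multiple of 7, so the 13th of May, 1909 falls on the same weekday: Thursday.

Thursday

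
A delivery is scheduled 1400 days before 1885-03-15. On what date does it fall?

1881-05-15

Count 1400 days before March 15, 1885:
Day-of-year of May 15, 1881: 135.
Day-of-year of March 15, 1885: 74.
1881 has 365 days, so 365 − 135 = 230 days remain in 1881.
Full years: 1882: 365; 1883: 365; 1884: 366. Sum = 1096.
Total: 230 + 1096 + 74 = 1400 days.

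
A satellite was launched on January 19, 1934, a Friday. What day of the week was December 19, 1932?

Count forward from the earlier date (December 19, 1932) to the later (January 19, 1934):
Day-of-year of December 19, 1932: 354.
Day-of-year of January 19, 1934: 19.
1932 has 366 days, so 366 − 354 = 12 days remain in 1932.
Full years: 1933: 365. Sum = 365.
Total: 12 + 365 + 19 = 396 days.
396 mod 7 = 4, so 4 days before Friday is Monday.

Monday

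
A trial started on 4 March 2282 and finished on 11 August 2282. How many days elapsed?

160

March 2282: 31 − 4 = 27 days remain.
Then April (30), May (31), June (30), July (31): 30 + 31 + 30 + 31 = 122 days.
August 1–11, 2282: 11 days.
Total: 27 + 122 + 11 = 160 days.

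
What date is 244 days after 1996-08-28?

1997-04-29

Count 244 days after August 28, 1996:
August 1996: 31 − 28 = 3 days remain.
Then September (30), October (31), November (30), December (31), January (31), February 1997 (28), March (31): 30 + 31 + 30 + 31 + 31 + 28 + 31 = 212 days.
April 1–29, 1997: 29 days.
Total: 3 + 212 + 29 = 244 days.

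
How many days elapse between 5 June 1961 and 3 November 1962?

516

June 1961: 30 − 5 = 25 days remain.
Then 16 full months totalling 488 days.
November 1–3, 1962: 3 days.
Total: 25 + 488 + 3 = 516 days.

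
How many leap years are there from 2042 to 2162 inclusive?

Years divisible by 4: 2044, 2048, …, 2160 — 30 in all.
Of these, 2100 is divisible by 100 but not 400, so not leap.
Leap years: 30 − 1 = 29.

29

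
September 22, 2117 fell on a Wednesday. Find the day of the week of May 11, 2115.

Count forward from the earlier date (May 11, 2115) to the later (September 22, 2117):
May 11, 2115 → May 11, 2116: 366 days (2116 is a leap year).
May 11, 2116 → May 11, 2117: 365 days.
May 2117: 31 − 11 = 20 days remain.
Then June (30), July (31), August (31): 30 + 31 + 31 = 92 days.
September 1–22, 2117: 22 days.
Residual: 134 days.
Total: 865 days.
865 mod 7 = 4, so 4 days before Wednesday is Saturday.

Saturday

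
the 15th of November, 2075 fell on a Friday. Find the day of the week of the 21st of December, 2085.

Day-of-year of November 15, 2075: 319.
Day-of-year of December 21, 2085: 355.
2075 has 365 days, so 365 − 319 = 46 days remain in 2075.
Full years 2076–2084: 6 common + 3 leap = 6×365 + 3×366 = 3288 days.
Total: 46 + 3288 + 355 = 3689 days.
3689 is a multiple of 7, so the 21st of December, 2085 falls on the same weekday: Friday.

Friday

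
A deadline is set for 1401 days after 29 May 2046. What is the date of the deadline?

30 March 2050

Count 1401 days after May 29, 2046:
May 29, 2046 → May 29, 2047: 365 days.
May 29, 2047 → May 29, 2048: 366 days (2048 is a leap year).
May 29, 2048 → May 29, 2049: 365 days.
May 2049: 31 − 29 = 2 days remain.
Then 9 full months totalling 273 days.
March 1–30, 2050: 30 days.
Residual: 305 days.
Total: 1401 days.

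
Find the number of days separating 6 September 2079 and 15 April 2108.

10448

Day-of-year of September 6, 2079: 249.
Day-of-year of April 15, 2108: 106.
2079 has 365 days, so 365 − 249 = 116 days remain in 2079.
Full years 2080–2107: 22 common + 6 leap = 22×365 + 6×366 = 10226 days.
Total: 116 + 10226 + 106 = 10448 days.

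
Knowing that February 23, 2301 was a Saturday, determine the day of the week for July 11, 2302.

February 23, 2301 → February 23, 2302: 365 days.
February 2302: 28 − 23 = 5 days remain (2302 is not a leap year, so February has 28 days).
Then March (31), April (30), May (31), June (30): 31 + 30 + 31 + 30 = 122 days.
July 1–11, 2302: 11 days.
Residual: 138 days.
Total: 503 days.
503 mod 7 = 6, so 6 days after Saturday is Friday.

Friday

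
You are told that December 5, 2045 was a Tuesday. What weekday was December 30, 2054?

Wednesday

From December 5, 2045 to December 5, 2054: 9 years, of which 2 contain a Feb 29 — 7×365 + 2×366 = 3287 days.
Within December 2054: 30 − 5 = 25 days.
Total: 3312 days.
3312 mod 7 = 1, so 1 day after Tuesday is Wednesday.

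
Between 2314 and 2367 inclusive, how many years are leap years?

13

Years divisible by 4: 2316, 2320, …, 2364 — 13 in all.
No century exceptions apply. Count: 13.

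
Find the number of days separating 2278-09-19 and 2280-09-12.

724

September 2278: 30 − 19 = 11 days remain.
Then 23 full months totalling 701 days.
September 1–12, 2280: 12 days.
Total: 11 + 701 + 12 = 724 days.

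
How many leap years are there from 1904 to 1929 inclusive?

Years divisible by 4 in [1904, 1929]: 1904, 1908, 1912, 1916, 1920, 1924, 1928.
No century exceptions apply. Count: 7.

7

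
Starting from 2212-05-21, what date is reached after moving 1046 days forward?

2215-04-02

Count 1046 days after May 21, 2212:
Day-of-year of May 21, 2212: 142.
Day-of-year of April 2, 2215: 92.
2212 has 366 days, so 366 − 142 = 224 days remain in 2212.
Full years: 2213: 365; 2214: 365. Sum = 730.
Total: 224 + 730 + 92 = 1046 days.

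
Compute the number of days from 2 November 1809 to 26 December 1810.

November 2, 1809 → November 2, 1810: 365 days.
November 1810: 30 − 2 = 28 days remain.
December 1–26, 1810: 26 days.
Residual: 54 days.
Total: 419 days.

419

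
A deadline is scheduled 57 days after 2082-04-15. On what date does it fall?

2082-06-11

Count 57 days after April 15, 2082:
April 2082: 30 − 15 = 15 days remain.
Then May (31): 31 days.
June 1–11, 2082: 11 days.
Total: 15 + 31 + 11 = 57 days.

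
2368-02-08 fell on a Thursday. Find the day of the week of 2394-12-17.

Saturday

From February 8, 2368 to February 8, 2394: 26 years, of which 7 contain a Feb 29 — 19×365 + 7×366 = 9497 days.
February 2394: 28 − 8 = 20 days remain (2394 is not a leap year, so February has 28 days).
Then 9 full months totalling 275 days.
December 1–17, 2394: 17 days.
Residual: 312 days.
Total: 9809 days.
9809 mod 7 = 2, so 2 days after Thursday is Saturday.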